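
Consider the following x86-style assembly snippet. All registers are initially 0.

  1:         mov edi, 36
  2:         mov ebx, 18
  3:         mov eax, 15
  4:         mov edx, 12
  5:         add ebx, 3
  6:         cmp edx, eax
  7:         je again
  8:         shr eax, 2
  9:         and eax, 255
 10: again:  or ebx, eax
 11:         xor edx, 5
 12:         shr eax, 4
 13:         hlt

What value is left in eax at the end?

0

mov edi, 36 → edi=36
mov ebx, 18 → ebx=18
mov eax, 15 → eax=15
mov edx, 12 → edx=12
add ebx, 3 → ebx=18+3=21
cmp edx, eax  (cmp 12,15)
je again: not taken
shr eax, 2 → eax=15>>2=3
and eax, 255 → eax=3&255=3
or ebx, eax → ebx=21|3=23
xor edx, 5 → edx=12^5=9
shr eax, 4 → eax=3>>4=0
halt.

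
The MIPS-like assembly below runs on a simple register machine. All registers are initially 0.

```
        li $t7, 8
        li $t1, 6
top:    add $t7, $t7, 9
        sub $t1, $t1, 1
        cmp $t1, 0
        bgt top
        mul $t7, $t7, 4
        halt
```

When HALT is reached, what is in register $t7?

li $t7, 8 → $t7=8
li $t1, 6 → $t1=6
add $t7, $t7, 9 → $t7=8+9=17
sub $t1, $t1, 1 → $t1=6-1=5
cmp $t1, 0  (cmp 5,0)
bgt top: taken
add $t7, $t7, 9 → $t7=17+9=26
sub $t1, $t1, 1 → $t1=5-1=4
cmp $t1, 0  (cmp 4,0)
bgt top: taken
add $t7, $t7, 9 → $t7=26+9=35
sub $t1, $t1, 1 → $t1=4-1=3
cmp $t1, 0  (cmp 3,0)
bgt top: taken
add $t7, $t7, 9 → $t7=35+9=44
sub $t1, $t1, 1 → $t1=3-1=2
cmp $t1, 0  (cmp 2,0)
bgt top: taken
add $t7, $t7, 9 → $t7=44+9=53
sub $t1, $t1, 1 → $t1=2-1=1
cmp $t1, 0  (cmp 1,0)
bgt top: taken
add $t7, $t7, 9 → $t7=53+9=62
sub $t1, $t1, 1 → $t1=1-1=0
cmp $t1, 0  (cmp 0,0)
bgt top: not taken
mul $t7, $t7, 4 → $t7=62*4=248
halt.

248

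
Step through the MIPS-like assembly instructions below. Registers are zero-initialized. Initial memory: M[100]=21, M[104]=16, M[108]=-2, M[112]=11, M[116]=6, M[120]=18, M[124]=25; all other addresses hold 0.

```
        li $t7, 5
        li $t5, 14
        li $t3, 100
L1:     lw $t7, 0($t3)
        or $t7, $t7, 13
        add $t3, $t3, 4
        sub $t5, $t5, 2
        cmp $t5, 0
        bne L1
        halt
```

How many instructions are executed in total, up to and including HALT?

$t7=5
$t5=14
$t3=100
$t7=M[100]=21
$t7=21|13=29
$t3=100+4=104
$t5=14-2=12
cmp $t5, 0  (cmp 12,0)
bne L1: taken
$t7=M[104]=16
$t7=16|13=29
$t3=104+4=108
$t5=12-2=10
cmp $t5, 0  (cmp 10,0)
bne L1: taken
$t7=M[108]=-2
$t7=(-2)|13=-1
$t3=108+4=112
$t5=10-2=8
cmp $t5, 0  (cmp 8,0)
bne L1: taken
$t7=M[112]=11
$t7=11|13=15
$t3=112+4=116
$t5=8-2=6
cmp $t5, 0  (cmp 6,0)
bne L1: taken
$t7=M[116]=6
$t7=6|13=15
$t3=116+4=120
$t5=6-2=4
cmp $t5, 0  (cmp 4,0)
bne L1: taken
$t7=M[120]=18
$t7=18|13=31
$t3=120+4=124
$t5=4-2=2
cmp $t5, 0  (cmp 2,0)
bne L1: taken
$t7=M[124]=25
$t7=25|13=29
$t3=124+4=128
$t5=2-2=0
cmp $t5, 0  (cmp 0,0)
bne L1: not taken
halt.
Total executed instructions: 46.

46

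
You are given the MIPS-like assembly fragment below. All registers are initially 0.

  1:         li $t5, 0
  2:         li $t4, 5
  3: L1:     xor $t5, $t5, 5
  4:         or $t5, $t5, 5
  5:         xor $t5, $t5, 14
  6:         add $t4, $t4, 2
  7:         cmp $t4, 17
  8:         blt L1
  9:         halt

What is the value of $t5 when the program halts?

li $t5, 0 → $t5=0
li $t4, 5 → $t4=5
xor $t5, $t5, 5 → $t5=0^5=5
or $t5, $t5, 5 → $t5=5|5=5
xor $t5, $t5, 14 → $t5=5^14=11
add $t4, $t4, 2 → $t4=5+2=7
cmp $t4, 17  (cmp 7,17)
blt L1: taken
xor $t5, $t5, 5 → $t5=11^5=14
or $t5, $t5, 5 → $t5=14|5=15
xor $t5, $t5, 14 → $t5=15^14=1
add $t4, $t4, 2 → $t4=7+2=9
cmp $t4, 17  (cmp 9,17)
blt L1: taken
xor $t5, $t5, 5 → $t5=1^5=4
or $t5, $t5, 5 → $t5=4|5=5
xor $t5, $t5, 14 → $t5=5^14=11
add $t4, $t4, 2 → $t4=9+2=11
cmp $t4, 17  (cmp 11,17)
blt L1: taken
xor $t5, $t5, 5 → $t5=11^5=14
or $t5, $t5, 5 → $t5=14|5=15
xor $t5, $t5, 14 → $t5=15^14=1
add $t4, $t4, 2 → $t4=11+2=13
cmp $t4, 17  (cmp 13,17)
blt L1: taken
xor $t5, $t5, 5 → $t5=1^5=4
or $t5, $t5, 5 → $t5=4|5=5
xor $t5, $t5, 14 → $t5=5^14=11
add $t4, $t4, 2 → $t4=13+2=15
cmp $t4, 17  (cmp 15,17)
blt L1: taken
xor $t5, $t5, 5 → $t5=11^5=14
or $t5, $t5, 5 → $t5=14|5=15
xor $t5, $t5, 14 → $t5=15^14=1
add $t4, $t4, 2 → $t4=15+2=17
cmp $t4, 17  (cmp 17,17)
blt L1: not taken
halt.

1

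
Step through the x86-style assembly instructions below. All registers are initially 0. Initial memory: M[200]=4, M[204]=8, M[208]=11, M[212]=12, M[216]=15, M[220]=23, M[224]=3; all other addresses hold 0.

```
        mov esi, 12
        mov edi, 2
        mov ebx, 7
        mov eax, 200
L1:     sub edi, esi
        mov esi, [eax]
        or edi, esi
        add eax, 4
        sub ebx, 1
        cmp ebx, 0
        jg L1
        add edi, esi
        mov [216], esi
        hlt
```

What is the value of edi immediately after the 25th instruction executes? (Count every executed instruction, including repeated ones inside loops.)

after mov esi, 12: esi=12
after mov edi, 2: edi=2
after mov ebx, 7: ebx=7
after mov eax, 200: eax=200
after sub edi, esi: edi=2-12=-10
after mov esi, [eax]: esi=M[200]=4
after or edi, esi: edi=(-10)|4=-10
after add eax, 4: eax=200+4=204
after sub ebx, 1: ebx=7-1=6
cmp ebx, 0  (cmp 6,0)
jg L1: taken
after sub edi, esi: edi=(-10)-4=-14
after mov esi, [eax]: esi=M[204]=8
after or edi, esi: edi=(-14)|8=-6
after add eax, 4: eax=204+4=208
after sub ebx, 1: ebx=6-1=5
cmp ebx, 0  (cmp 5,0)
jg L1: taken
after sub edi, esi: edi=(-6)-8=-14
after mov esi, [eax]: esi=M[208]=11
after or edi, esi: edi=(-14)|11=-5
after add eax, 4: eax=208+4=212
after sub ebx, 1: ebx=5-1=4
cmp ebx, 0  (cmp 4,0)
jg L1: taken
After step 25: edi = -5.

-5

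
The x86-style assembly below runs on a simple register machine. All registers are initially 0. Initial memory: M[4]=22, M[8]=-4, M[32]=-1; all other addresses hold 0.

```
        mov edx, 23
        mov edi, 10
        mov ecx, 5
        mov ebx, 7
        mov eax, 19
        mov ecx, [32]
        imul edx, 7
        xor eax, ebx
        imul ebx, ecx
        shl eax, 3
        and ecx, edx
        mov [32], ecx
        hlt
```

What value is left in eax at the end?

mov edx, 23 → edx=23
mov edi, 10 → edi=10
mov ecx, 5 → ecx=5
mov ebx, 7 → ebx=7
mov eax, 19 → eax=19
mov ecx, [32] → ecx=M[32]=-1
imul edx, 7 → edx=23*7=161
xor eax, ebx → eax=19^7=20
imul ebx, ecx → ebx=7*(-1)=-7
shl eax, 3 → eax=20<<3=160
and ecx, edx → ecx=(-1)&161=161
mov [32], ecx → M[32]=161
halt.

160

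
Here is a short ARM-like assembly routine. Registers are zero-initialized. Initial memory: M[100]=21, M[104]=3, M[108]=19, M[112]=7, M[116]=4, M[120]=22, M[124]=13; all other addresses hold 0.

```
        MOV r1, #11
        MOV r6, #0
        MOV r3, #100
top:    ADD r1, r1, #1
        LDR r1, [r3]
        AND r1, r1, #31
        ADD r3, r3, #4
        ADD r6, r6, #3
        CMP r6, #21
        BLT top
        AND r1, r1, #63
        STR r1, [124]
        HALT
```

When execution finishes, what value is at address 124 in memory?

13

after MOV r1, #11: r1=11
after MOV r6, #0: r6=0
after MOV r3, #100: r3=100
after ADD r1, r1, #1: r1=11+1=12
after LDR r1, [r3]: r1=M[100]=21
after AND r1, r1, #31: r1=21&31=21
after ADD r3, r3, #4: r3=100+4=104
after ADD r6, r6, #3: r6=0+3=3
CMP r6, #21  (cmp 3,21)
BLT top: taken
after ADD r1, r1, #1: r1=21+1=22
after LDR r1, [r3]: r1=M[104]=3
after AND r1, r1, #31: r1=3&31=3
after ADD r3, r3, #4: r3=104+4=108
after ADD r6, r6, #3: r6=3+3=6
CMP r6, #21  (cmp 6,21)
BLT top: taken
after ADD r1, r1, #1: r1=3+1=4
after LDR r1, [r3]: r1=M[108]=19
after AND r1, r1, #31: r1=19&31=19
after ADD r3, r3, #4: r3=108+4=112
after ADD r6, r6, #3: r6=6+3=9
CMP r6, #21  (cmp 9,21)
BLT top: taken
after ADD r1, r1, #1: r1=19+1=20
after LDR r1, [r3]: r1=M[112]=7
after AND r1, r1, #31: r1=7&31=7
after ADD r3, r3, #4: r3=112+4=116
after ADD r6, r6, #3: r6=9+3=12
CMP r6, #21  (cmp 12,21)
BLT top: taken
after ADD r1, r1, #1: r1=7+1=8
after LDR r1, [r3]: r1=M[116]=4
after AND r1, r1, #31: r1=4&31=4
after ADD r3, r3, #4: r3=116+4=120
after ADD r6, r6, #3: r6=12+3=15
CMP r6, #21  (cmp 15,21)
BLT top: taken
after ADD r1, r1, #1: r1=4+1=5
after LDR r1, [r3]: r1=M[120]=22
after AND r1, r1, #31: r1=22&31=22
after ADD r3, r3, #4: r3=120+4=124
after ADD r6, r6, #3: r6=15+3=18
CMP r6, #21  (cmp 18,21)
BLT top: taken
after ADD r1, r1, #1: r1=22+1=23
after LDR r1, [r3]: r1=M[124]=13
after AND r1, r1, #31: r1=13&31=13
after ADD r3, r3, #4: r3=124+4=128
after ADD r6, r6, #3: r6=18+3=21
CMP r6, #21  (cmp 21,21)
BLT top: not taken
after AND r1, r1, #63: r1=13&63=13
STR r1, [124] → M[124]=13
halt.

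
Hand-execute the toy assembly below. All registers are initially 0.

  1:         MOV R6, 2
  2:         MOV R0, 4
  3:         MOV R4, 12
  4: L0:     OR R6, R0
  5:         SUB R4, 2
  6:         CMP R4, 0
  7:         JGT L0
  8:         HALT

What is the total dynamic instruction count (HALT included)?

after MOV R6, 2: R6=2
after MOV R0, 4: R0=4
after MOV R4, 12: R4=12
after OR R6, R0: R6=2|4=6
after SUB R4, 2: R4=12-2=10
CMP R4, 0  (cmp 10,0)
JGT L0: taken
after OR R6, R0: R6=6|4=6
after SUB R4, 2: R4=10-2=8
CMP R4, 0  (cmp 8,0)
JGT L0: taken
after OR R6, R0: R6=6|4=6
after SUB R4, 2: R4=8-2=6
CMP R4, 0  (cmp 6,0)
JGT L0: taken
after OR R6, R0: R6=6|4=6
after SUB R4, 2: R4=6-2=4
CMP R4, 0  (cmp 4,0)
JGT L0: taken
after OR R6, R0: R6=6|4=6
after SUB R4, 2: R4=4-2=2
CMP R4, 0  (cmp 2,0)
JGT L0: taken
after OR R6, R0: R6=6|4=6
after SUB R4, 2: R4=2-2=0
CMP R4, 0  (cmp 0,0)
JGT L0: not taken
halt.
Total executed instructions: 28.

28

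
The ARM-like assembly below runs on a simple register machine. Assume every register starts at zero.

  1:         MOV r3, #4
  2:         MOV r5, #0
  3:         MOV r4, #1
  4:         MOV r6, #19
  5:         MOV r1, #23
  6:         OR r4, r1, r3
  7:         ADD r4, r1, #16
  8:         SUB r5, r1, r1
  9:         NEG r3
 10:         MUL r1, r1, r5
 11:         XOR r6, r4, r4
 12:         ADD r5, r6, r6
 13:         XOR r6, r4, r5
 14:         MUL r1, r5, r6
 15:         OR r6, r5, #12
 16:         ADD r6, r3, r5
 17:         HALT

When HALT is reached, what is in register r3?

-4

MOV r3, #4 → r3=4
MOV r5, #0 → r5=0
MOV r4, #1 → r4=1
MOV r6, #19 → r6=19
MOV r1, #23 → r1=23
OR r4, r1, r3 → r4=23|4=23
ADD r4, r1, #16 → r4=23+16=39
SUB r5, r1, r1 → r5=23-23=0
NEG r3 → r3=-(4)=-4
MUL r1, r1, r5 → r1=23*0=0
XOR r6, r4, r4 → r6=39^39=0
ADD r5, r6, r6 → r5=0+0=0
XOR r6, r4, r5 → r6=39^0=39
MUL r1, r5, r6 → r1=0*39=0
OR r6, r5, #12 → r6=0|12=12
ADD r6, r3, r5 → r6=(-4)+0=-4
halt.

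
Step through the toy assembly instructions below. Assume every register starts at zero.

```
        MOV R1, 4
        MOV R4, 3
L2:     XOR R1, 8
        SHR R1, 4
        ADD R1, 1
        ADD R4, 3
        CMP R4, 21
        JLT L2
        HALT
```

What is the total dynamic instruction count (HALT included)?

39

R1=4
R4=3
R1=4^8=12
R1=12>>4=0
R1=0+1=1
R4=3+3=6
CMP R4, 21  (cmp 6,21)
JLT L2: taken
R1=1^8=9
R1=9>>4=0
R1=0+1=1
R4=6+3=9
CMP R4, 21  (cmp 9,21)
JLT L2: taken
R1=1^8=9
R1=9>>4=0
R1=0+1=1
R4=9+3=12
CMP R4, 21  (cmp 12,21)
JLT L2: taken
R1=1^8=9
R1=9>>4=0
R1=0+1=1
R4=12+3=15
CMP R4, 21  (cmp 15,21)
JLT L2: taken
R1=1^8=9
R1=9>>4=0
R1=0+1=1
R4=15+3=18
CMP R4, 21  (cmp 18,21)
JLT L2: taken
R1=1^8=9
R1=9>>4=0
R1=0+1=1
R4=18+3=21
CMP R4, 21  (cmp 21,21)
JLT L2: not taken
halt.
Total executed instructions: 39.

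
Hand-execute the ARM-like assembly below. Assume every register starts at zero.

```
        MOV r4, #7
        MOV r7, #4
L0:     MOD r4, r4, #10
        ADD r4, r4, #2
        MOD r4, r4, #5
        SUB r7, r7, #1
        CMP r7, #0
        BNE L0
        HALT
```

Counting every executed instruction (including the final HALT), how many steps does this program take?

r4=7
r7=4
r4=7%10=7
r4=7+2=9
r4=9%5=4
r7=4-1=3
CMP r7, #0  (cmp 3,0)
BNE L0: taken
r4=4%10=4
r4=4+2=6
r4=6%5=1
r7=3-1=2
CMP r7, #0  (cmp 2,0)
BNE L0: taken
r4=1%10=1
r4=1+2=3
r4=3%5=3
r7=2-1=1
CMP r7, #0  (cmp 1,0)
BNE L0: taken
r4=3%10=3
r4=3+2=5
r4=5%5=0
r7=1-1=0
CMP r7, #0  (cmp 0,0)
BNE L0: not taken
halt.
Total executed instructions: 27.

27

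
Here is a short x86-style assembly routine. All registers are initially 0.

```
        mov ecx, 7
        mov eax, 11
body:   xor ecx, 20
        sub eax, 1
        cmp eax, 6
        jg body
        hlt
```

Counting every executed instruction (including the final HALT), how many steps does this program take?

ecx=7
eax=11
ecx=7^20=19
eax=11-1=10
cmp eax, 6  (cmp 10,6)
jg body: taken
ecx=19^20=7
eax=10-1=9
cmp eax, 6  (cmp 9,6)
jg body: taken
ecx=7^20=19
eax=9-1=8
cmp eax, 6  (cmp 8,6)
jg body: taken
ecx=19^20=7
eax=8-1=7
cmp eax, 6  (cmp 7,6)
jg body: taken
ecx=7^20=19
eax=7-1=6
cmp eax, 6  (cmp 6,6)
jg body: not taken
halt.
Total executed instructions: 23.

23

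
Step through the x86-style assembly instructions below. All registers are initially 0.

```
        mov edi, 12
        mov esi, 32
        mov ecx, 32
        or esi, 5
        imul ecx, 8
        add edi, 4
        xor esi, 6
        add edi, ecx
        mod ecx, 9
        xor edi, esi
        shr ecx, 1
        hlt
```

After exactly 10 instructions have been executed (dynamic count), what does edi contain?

307

after mov edi, 12: edi=12
after mov esi, 32: esi=32
after mov ecx, 32: ecx=32
after or esi, 5: esi=32|5=37
after imul ecx, 8: ecx=32*8=256
after add edi, 4: edi=12+4=16
after xor esi, 6: esi=37^6=35
after add edi, ecx: edi=16+256=272
after mod ecx, 9: ecx=256%9=4
after xor edi, esi: edi=272^35=307
After step 10: edi = 307.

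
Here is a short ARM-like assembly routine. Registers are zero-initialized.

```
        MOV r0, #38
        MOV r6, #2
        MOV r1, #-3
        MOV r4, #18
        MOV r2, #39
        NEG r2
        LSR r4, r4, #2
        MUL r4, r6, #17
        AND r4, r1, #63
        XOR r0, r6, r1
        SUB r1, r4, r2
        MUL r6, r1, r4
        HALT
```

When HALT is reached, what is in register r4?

after MOV r0, #38: r0=38
after MOV r6, #2: r6=2
after MOV r1, #-3: r1=-3
after MOV r4, #18: r4=18
after MOV r2, #39: r2=39
after NEG r2: r2=-(39)=-39
after LSR r4, r4, #2: r4=18>>2=4
after MUL r4, r6, #17: r4=2*17=34
after AND r4, r1, #63: r4=(-3)&63=61
after XOR r0, r6, r1: r0=2^(-3)=-1
after SUB r1, r4, r2: r1=61-(-39)=100
after MUL r6, r1, r4: r6=100*61=6100
halt.

61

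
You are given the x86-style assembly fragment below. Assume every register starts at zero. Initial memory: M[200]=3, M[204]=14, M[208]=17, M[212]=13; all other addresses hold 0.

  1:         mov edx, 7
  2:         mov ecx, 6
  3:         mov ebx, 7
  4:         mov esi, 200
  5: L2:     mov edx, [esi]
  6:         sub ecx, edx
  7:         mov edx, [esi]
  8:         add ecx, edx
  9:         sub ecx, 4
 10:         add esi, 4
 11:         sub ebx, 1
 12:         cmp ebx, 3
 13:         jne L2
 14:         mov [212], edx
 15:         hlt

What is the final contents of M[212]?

edx=7
ecx=6
ebx=7
esi=200
edx=M[200]=3
ecx=6-3=3
edx=M[200]=3
ecx=3+3=6
ecx=6-4=2
esi=200+4=204
ebx=7-1=6
cmp ebx, 3  (cmp 6,3)
jne L2: taken
edx=M[204]=14
ecx=2-14=-12
edx=M[204]=14
ecx=(-12)+14=2
ecx=2-4=-2
esi=204+4=208
ebx=6-1=5
cmp ebx, 3  (cmp 5,3)
jne L2: taken
edx=M[208]=17
ecx=(-2)-17=-19
edx=M[208]=17
ecx=(-19)+17=-2
ecx=(-2)-4=-6
esi=208+4=212
ebx=5-1=4
cmp ebx, 3  (cmp 4,3)
jne L2: taken
edx=M[212]=13
ecx=(-6)-13=-19
edx=M[212]=13
ecx=(-19)+13=-6
ecx=(-6)-4=-10
esi=212+4=216
ebx=4-1=3
cmp ebx, 3  (cmp 3,3)
jne L2: not taken
mov [212], edx → M[212]=13
halt.

13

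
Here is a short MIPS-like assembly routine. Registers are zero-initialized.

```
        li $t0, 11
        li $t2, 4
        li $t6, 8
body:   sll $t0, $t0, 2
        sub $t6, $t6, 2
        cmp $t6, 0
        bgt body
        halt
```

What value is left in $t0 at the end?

li $t0, 11 → $t0=11
li $t2, 4 → $t2=4
li $t6, 8 → $t6=8
sll $t0, $t0, 2 → $t0=11<<2=44
sub $t6, $t6, 2 → $t6=8-2=6
cmp $t6, 0  (cmp 6,0)
bgt body: taken
sll $t0, $t0, 2 → $t0=44<<2=176
sub $t6, $t6, 2 → $t6=6-2=4
cmp $t6, 0  (cmp 4,0)
bgt body: taken
sll $t0, $t0, 2 → $t0=176<<2=704
sub $t6, $t6, 2 → $t6=4-2=2
cmp $t6, 0  (cmp 2,0)
bgt body: taken
sll $t0, $t0, 2 → $t0=704<<2=2816
sub $t6, $t6, 2 → $t6=2-2=0
cmp $t6, 0  (cmp 0,0)
bgt body: not taken
halt.

2816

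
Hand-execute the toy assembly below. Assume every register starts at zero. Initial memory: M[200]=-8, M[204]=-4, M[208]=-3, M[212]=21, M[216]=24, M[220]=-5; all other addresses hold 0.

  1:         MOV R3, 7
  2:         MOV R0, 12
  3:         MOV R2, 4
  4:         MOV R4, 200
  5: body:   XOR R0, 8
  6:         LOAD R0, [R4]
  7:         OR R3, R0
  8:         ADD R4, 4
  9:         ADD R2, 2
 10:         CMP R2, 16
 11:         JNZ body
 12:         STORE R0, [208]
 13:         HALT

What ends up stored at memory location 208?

-5

MOV R3, 7 → R3=7
MOV R0, 12 → R0=12
MOV R2, 4 → R2=4
MOV R4, 200 → R4=200
XOR R0, 8 → R0=12^8=4
LOAD R0, [R4] → R0=M[200]=-8
OR R3, R0 → R3=7|(-8)=-1
ADD R4, 4 → R4=200+4=204
ADD R2, 2 → R2=4+2=6
CMP R2, 16  (cmp 6,16)
JNZ body: taken
XOR R0, 8 → R0=(-8)^8=-16
LOAD R0, [R4] → R0=M[204]=-4
OR R3, R0 → R3=(-1)|(-4)=-1
ADD R4, 4 → R4=204+4=208
ADD R2, 2 → R2=6+2=8
CMP R2, 16  (cmp 8,16)
JNZ body: taken
XOR R0, 8 → R0=(-4)^8=-12
LOAD R0, [R4] → R0=M[208]=-3
OR R3, R0 → R3=(-1)|(-3)=-1
ADD R4, 4 → R4=208+4=212
ADD R2, 2 → R2=8+2=10
CMP R2, 16  (cmp 10,16)
JNZ body: taken
XOR R0, 8 → R0=(-3)^8=-11
LOAD R0, [R4] → R0=M[212]=21
OR R3, R0 → R3=(-1)|21=-1
ADD R4, 4 → R4=212+4=216
ADD R2, 2 → R2=10+2=12
CMP R2, 16  (cmp 12,16)
JNZ body: taken
XOR R0, 8 → R0=21^8=29
LOAD R0, [R4] → R0=M[216]=24
OR R3, R0 → R3=(-1)|24=-1
ADD R4, 4 → R4=216+4=220
ADD R2, 2 → R2=12+2=14
CMP R2, 16  (cmp 14,16)
JNZ body: taken
XOR R0, 8 → R0=24^8=16
LOAD R0, [R4] → R0=M[220]=-5
OR R3, R0 → R3=(-1)|(-5)=-1
ADD R4, 4 → R4=220+4=224
ADD R2, 2 → R2=14+2=16
CMP R2, 16  (cmp 16,16)
JNZ body: not taken
STORE R0, [208] → M[208]=-5
halt.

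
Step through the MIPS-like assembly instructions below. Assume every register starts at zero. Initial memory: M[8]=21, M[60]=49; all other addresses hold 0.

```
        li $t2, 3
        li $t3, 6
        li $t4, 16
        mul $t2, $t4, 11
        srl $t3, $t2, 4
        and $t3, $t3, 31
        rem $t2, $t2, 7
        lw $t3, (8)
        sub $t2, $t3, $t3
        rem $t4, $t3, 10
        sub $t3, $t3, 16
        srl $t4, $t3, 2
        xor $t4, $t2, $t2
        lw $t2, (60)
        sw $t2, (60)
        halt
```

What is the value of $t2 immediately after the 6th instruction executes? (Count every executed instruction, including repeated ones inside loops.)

li $t2, 3 → $t2=3
li $t3, 6 → $t3=6
li $t4, 16 → $t4=16
mul $t2, $t4, 11 → $t2=16*11=176
srl $t3, $t2, 4 → $t3=176>>4=11
and $t3, $t3, 31 → $t3=11&31=11
After step 6: $t2 = 176.

176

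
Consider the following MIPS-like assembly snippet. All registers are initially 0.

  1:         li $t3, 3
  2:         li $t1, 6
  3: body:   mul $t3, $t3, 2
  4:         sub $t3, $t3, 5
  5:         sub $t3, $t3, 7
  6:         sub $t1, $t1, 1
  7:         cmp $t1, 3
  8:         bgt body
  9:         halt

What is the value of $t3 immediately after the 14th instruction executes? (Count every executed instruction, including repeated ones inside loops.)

-24

li $t3, 3 → $t3=3
li $t1, 6 → $t1=6
mul $t3, $t3, 2 → $t3=3*2=6
sub $t3, $t3, 5 → $t3=6-5=1
sub $t3, $t3, 7 → $t3=1-7=-6
sub $t1, $t1, 1 → $t1=6-1=5
cmp $t1, 3  (cmp 5,3)
bgt body: taken
mul $t3, $t3, 2 → $t3=(-6)*2=-12
sub $t3, $t3, 5 → $t3=(-12)-5=-17
sub $t3, $t3, 7 → $t3=(-17)-7=-24
sub $t1, $t1, 1 → $t1=5-1=4
cmp $t1, 3  (cmp 4,3)
bgt body: taken
After step 14: $t3 = -24.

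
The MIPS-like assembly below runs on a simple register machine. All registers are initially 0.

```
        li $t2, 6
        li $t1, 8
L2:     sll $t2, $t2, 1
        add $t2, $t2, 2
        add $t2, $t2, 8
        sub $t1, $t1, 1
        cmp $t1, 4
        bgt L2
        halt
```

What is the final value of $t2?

246

li $t2, 6 → $t2=6
li $t1, 8 → $t1=8
sll $t2, $t2, 1 → $t2=6<<1=12
add $t2, $t2, 2 → $t2=12+2=14
add $t2, $t2, 8 → $t2=14+8=22
sub $t1, $t1, 1 → $t1=8-1=7
cmp $t1, 4  (cmp 7,4)
bgt L2: taken
sll $t2, $t2, 1 → $t2=22<<1=44
add $t2, $t2, 2 → $t2=44+2=46
add $t2, $t2, 8 → $t2=46+8=54
sub $t1, $t1, 1 → $t1=7-1=6
cmp $t1, 4  (cmp 6,4)
bgt L2: taken
sll $t2, $t2, 1 → $t2=54<<1=108
add $t2, $t2, 2 → $t2=108+2=110
add $t2, $t2, 8 → $t2=110+8=118
sub $t1, $t1, 1 → $t1=6-1=5
cmp $t1, 4  (cmp 5,4)
bgt L2: taken
sll $t2, $t2, 1 → $t2=118<<1=236
add $t2, $t2, 2 → $t2=236+2=238
add $t2, $t2, 8 → $t2=238+8=246
sub $t1, $t1, 1 → $t1=5-1=4
cmp $t1, 4  (cmp 4,4)
bgt L2: not taken
halt.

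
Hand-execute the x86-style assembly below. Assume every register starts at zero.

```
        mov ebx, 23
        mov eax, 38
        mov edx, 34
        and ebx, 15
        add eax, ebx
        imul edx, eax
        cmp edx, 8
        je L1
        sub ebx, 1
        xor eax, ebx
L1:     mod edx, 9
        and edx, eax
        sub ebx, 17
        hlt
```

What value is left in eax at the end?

after mov ebx, 23: ebx=23
after mov eax, 38: eax=38
after mov edx, 34: edx=34
after and ebx, 15: ebx=23&15=7
after add eax, ebx: eax=38+7=45
after imul edx, eax: edx=34*45=1530
cmp edx, 8  (cmp 1530,8)
je L1: not taken
after sub ebx, 1: ebx=7-1=6
after xor eax, ebx: eax=45^6=43
after mod edx, 9: edx=1530%9=0
after and edx, eax: edx=0&43=0
after sub ebx, 17: ebx=6-17=-11
halt.

43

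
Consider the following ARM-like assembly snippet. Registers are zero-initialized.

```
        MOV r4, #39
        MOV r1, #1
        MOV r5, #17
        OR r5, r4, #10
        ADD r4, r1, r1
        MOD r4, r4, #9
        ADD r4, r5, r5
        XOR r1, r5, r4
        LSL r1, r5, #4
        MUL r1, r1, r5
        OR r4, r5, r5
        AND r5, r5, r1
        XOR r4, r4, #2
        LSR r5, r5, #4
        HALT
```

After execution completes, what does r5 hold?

0

r4=39
r1=1
r5=17
r5=39|10=47
r4=1+1=2
r4=2%9=2
r4=47+47=94
r1=47^94=113
r1=47<<4=752
r1=752*47=35344
r4=47|47=47
r5=47&35344=0
r4=47^2=45
r5=0>>4=0
halt.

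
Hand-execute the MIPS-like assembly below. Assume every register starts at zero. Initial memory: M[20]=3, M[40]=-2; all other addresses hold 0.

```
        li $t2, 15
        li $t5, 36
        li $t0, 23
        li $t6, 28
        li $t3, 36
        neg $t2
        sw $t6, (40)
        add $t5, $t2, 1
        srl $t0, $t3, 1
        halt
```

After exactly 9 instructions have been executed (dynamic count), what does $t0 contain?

18

after li $t2, 15: $t2=15
after li $t5, 36: $t5=36
after li $t0, 23: $t0=23
after li $t6, 28: $t6=28
after li $t3, 36: $t3=36
after neg $t2: $t2=-(15)=-15
sw $t6, (40) → M[40]=28
after add $t5, $t2, 1: $t5=(-15)+1=-14
after srl $t0, $t3, 1: $t0=36>>1=18
After step 9: $t0 = 18.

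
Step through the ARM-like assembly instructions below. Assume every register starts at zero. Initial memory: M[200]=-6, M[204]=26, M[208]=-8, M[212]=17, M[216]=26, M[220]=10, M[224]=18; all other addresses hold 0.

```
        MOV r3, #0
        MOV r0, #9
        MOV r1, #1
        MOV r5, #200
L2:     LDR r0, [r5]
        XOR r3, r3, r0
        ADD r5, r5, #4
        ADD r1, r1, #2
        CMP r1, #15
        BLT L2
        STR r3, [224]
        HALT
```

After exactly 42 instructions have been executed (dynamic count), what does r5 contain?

224

MOV r3, #0 → r3=0
MOV r0, #9 → r0=9
MOV r1, #1 → r1=1
MOV r5, #200 → r5=200
LDR r0, [r5] → r0=M[200]=-6
XOR r3, r3, r0 → r3=0^(-6)=-6
ADD r5, r5, #4 → r5=200+4=204
ADD r1, r1, #2 → r1=1+2=3
CMP r1, #15  (cmp 3,15)
BLT L2: taken
LDR r0, [r5] → r0=M[204]=26
XOR r3, r3, r0 → r3=(-6)^26=-32
ADD r5, r5, #4 → r5=204+4=208
ADD r1, r1, #2 → r1=3+2=5
CMP r1, #15  (cmp 5,15)
BLT L2: taken
LDR r0, [r5] → r0=M[208]=-8
XOR r3, r3, r0 → r3=(-32)^(-8)=24
ADD r5, r5, #4 → r5=208+4=212
ADD r1, r1, #2 → r1=5+2=7
CMP r1, #15  (cmp 7,15)
BLT L2: taken
LDR r0, [r5] → r0=M[212]=17
XOR r3, r3, r0 → r3=24^17=9
ADD r5, r5, #4 → r5=212+4=216
ADD r1, r1, #2 → r1=7+2=9
CMP r1, #15  (cmp 9,15)
BLT L2: taken
LDR r0, [r5] → r0=M[216]=26
XOR r3, r3, r0 → r3=9^26=19
ADD r5, r5, #4 → r5=216+4=220
ADD r1, r1, #2 → r1=9+2=11
CMP r1, #15  (cmp 11,15)
BLT L2: taken
LDR r0, [r5] → r0=M[220]=10
XOR r3, r3, r0 → r3=19^10=25
ADD r5, r5, #4 → r5=220+4=224
ADD r1, r1, #2 → r1=11+2=13
CMP r1, #15  (cmp 13,15)
BLT L2: taken
LDR r0, [r5] → r0=M[224]=18
XOR r3, r3, r0 → r3=25^18=11
After step 42: r5 = 224.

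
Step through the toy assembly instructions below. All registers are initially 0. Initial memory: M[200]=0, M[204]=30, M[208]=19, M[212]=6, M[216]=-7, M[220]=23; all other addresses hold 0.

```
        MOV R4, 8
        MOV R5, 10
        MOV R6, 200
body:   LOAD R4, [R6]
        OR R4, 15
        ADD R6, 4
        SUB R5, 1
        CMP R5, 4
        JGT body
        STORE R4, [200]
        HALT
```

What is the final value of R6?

R4=8
R5=10
R6=200
R4=M[200]=0
R4=0|15=15
R6=200+4=204
R5=10-1=9
CMP R5, 4  (cmp 9,4)
JGT body: taken
R4=M[204]=30
R4=30|15=31
R6=204+4=208
R5=9-1=8
CMP R5, 4  (cmp 8,4)
JGT body: taken
R4=M[208]=19
R4=19|15=31
R6=208+4=212
R5=8-1=7
CMP R5, 4  (cmp 7,4)
JGT body: taken
R4=M[212]=6
R4=6|15=15
R6=212+4=216
R5=7-1=6
CMP R5, 4  (cmp 6,4)
JGT body: taken
R4=M[216]=-7
R4=(-7)|15=-1
R6=216+4=220
R5=6-1=5
CMP R5, 4  (cmp 5,4)
JGT body: taken
R4=M[220]=23
R4=23|15=31
R6=220+4=224
R5=5-1=4
CMP R5, 4  (cmp 4,4)
JGT body: not taken
STORE R4, [200] → M[200]=31
halt.

224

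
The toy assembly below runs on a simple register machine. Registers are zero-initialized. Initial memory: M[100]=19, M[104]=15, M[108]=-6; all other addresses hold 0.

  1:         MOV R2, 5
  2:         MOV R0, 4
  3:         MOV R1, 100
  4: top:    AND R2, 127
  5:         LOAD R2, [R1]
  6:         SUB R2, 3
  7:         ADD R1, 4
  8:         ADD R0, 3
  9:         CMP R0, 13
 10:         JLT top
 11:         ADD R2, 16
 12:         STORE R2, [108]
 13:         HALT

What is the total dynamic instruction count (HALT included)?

R2=5
R0=4
R1=100
R2=5&127=5
R2=M[100]=19
R2=19-3=16
R1=100+4=104
R0=4+3=7
CMP R0, 13  (cmp 7,13)
JLT top: taken
R2=16&127=16
R2=M[104]=15
R2=15-3=12
R1=104+4=108
R0=7+3=10
CMP R0, 13  (cmp 10,13)
JLT top: taken
R2=12&127=12
R2=M[108]=-6
R2=(-6)-3=-9
R1=108+4=112
R0=10+3=13
CMP R0, 13  (cmp 13,13)
JLT top: not taken
R2=(-9)+16=7
STORE R2, [108] → M[108]=7
halt.
Total executed instructions: 27.

27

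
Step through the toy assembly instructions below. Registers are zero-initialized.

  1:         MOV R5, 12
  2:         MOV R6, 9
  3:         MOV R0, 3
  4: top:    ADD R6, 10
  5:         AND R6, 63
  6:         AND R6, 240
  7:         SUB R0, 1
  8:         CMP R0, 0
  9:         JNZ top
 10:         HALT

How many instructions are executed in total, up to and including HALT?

R5=12
R6=9
R0=3
R6=9+10=19
R6=19&63=19
R6=19&240=16
R0=3-1=2
CMP R0, 0  (cmp 2,0)
JNZ top: taken
R6=16+10=26
R6=26&63=26
R6=26&240=16
R0=2-1=1
CMP R0, 0  (cmp 1,0)
JNZ top: taken
R6=16+10=26
R6=26&63=26
R6=26&240=16
R0=1-1=0
CMP R0, 0  (cmp 0,0)
JNZ top: not taken
halt.
Total executed instructions: 22.

22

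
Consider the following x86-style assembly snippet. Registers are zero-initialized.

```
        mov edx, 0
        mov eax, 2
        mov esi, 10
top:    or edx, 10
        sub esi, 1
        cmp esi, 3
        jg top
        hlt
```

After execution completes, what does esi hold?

3

mov edx, 0 → edx=0
mov eax, 2 → eax=2
mov esi, 10 → esi=10
or edx, 10 → edx=0|10=10
sub esi, 1 → esi=10-1=9
cmp esi, 3  (cmp 9,3)
jg top: taken
or edx, 10 → edx=10|10=10
sub esi, 1 → esi=9-1=8
cmp esi, 3  (cmp 8,3)
jg top: taken
or edx, 10 → edx=10|10=10
sub esi, 1 → esi=8-1=7
cmp esi, 3  (cmp 7,3)
jg top: taken
or edx, 10 → edx=10|10=10
sub esi, 1 → esi=7-1=6
cmp esi, 3  (cmp 6,3)
jg top: taken
or edx, 10 → edx=10|10=10
sub esi, 1 → esi=6-1=5
cmp esi, 3  (cmp 5,3)
jg top: taken
or edx, 10 → edx=10|10=10
sub esi, 1 → esi=5-1=4
cmp esi, 3  (cmp 4,3)
jg top: taken
or edx, 10 → edx=10|10=10
sub esi, 1 → esi=4-1=3
cmp esi, 3  (cmp 3,3)
jg top: not taken
halt.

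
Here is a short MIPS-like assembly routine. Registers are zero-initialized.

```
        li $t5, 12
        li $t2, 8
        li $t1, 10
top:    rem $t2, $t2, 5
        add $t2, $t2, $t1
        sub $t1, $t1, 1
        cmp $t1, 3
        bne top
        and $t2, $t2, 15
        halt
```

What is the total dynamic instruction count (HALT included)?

li $t5, 12 → $t5=12
li $t2, 8 → $t2=8
li $t1, 10 → $t1=10
rem $t2, $t2, 5 → $t2=8%5=3
add $t2, $t2, $t1 → $t2=3+10=13
sub $t1, $t1, 1 → $t1=10-1=9
cmp $t1, 3  (cmp 9,3)
bne top: taken
rem $t2, $t2, 5 → $t2=13%5=3
add $t2, $t2, $t1 → $t2=3+9=12
sub $t1, $t1, 1 → $t1=9-1=8
cmp $t1, 3  (cmp 8,3)
bne top: taken
rem $t2, $t2, 5 → $t2=12%5=2
add $t2, $t2, $t1 → $t2=2+8=10
sub $t1, $t1, 1 → $t1=8-1=7
cmp $t1, 3  (cmp 7,3)
bne top: taken
rem $t2, $t2, 5 → $t2=10%5=0
add $t2, $t2, $t1 → $t2=0+7=7
sub $t1, $t1, 1 → $t1=7-1=6
cmp $t1, 3  (cmp 6,3)
bne top: taken
rem $t2, $t2, 5 → $t2=7%5=2
add $t2, $t2, $t1 → $t2=2+6=8
sub $t1, $t1, 1 → $t1=6-1=5
cmp $t1, 3  (cmp 5,3)
bne top: taken
rem $t2, $t2, 5 → $t2=8%5=3
add $t2, $t2, $t1 → $t2=3+5=8
sub $t1, $t1, 1 → $t1=5-1=4
cmp $t1, 3  (cmp 4,3)
bne top: taken
rem $t2, $t2, 5 → $t2=8%5=3
add $t2, $t2, $t1 → $t2=3+4=7
sub $t1, $t1, 1 → $t1=4-1=3
cmp $t1, 3  (cmp 3,3)
bne top: not taken
and $t2, $t2, 15 → $t2=7&15=7
halt.
Total executed instructions: 40.

40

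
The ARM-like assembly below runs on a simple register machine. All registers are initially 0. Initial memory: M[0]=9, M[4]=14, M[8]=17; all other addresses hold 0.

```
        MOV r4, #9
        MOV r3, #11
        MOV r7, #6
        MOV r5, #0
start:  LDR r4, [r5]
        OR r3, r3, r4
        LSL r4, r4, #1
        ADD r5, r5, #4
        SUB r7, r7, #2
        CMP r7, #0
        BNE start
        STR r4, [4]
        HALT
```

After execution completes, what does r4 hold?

MOV r4, #9 → r4=9
MOV r3, #11 → r3=11
MOV r7, #6 → r7=6
MOV r5, #0 → r5=0
LDR r4, [r5] → r4=M[0]=9
OR r3, r3, r4 → r3=11|9=11
LSL r4, r4, #1 → r4=9<<1=18
ADD r5, r5, #4 → r5=0+4=4
SUB r7, r7, #2 → r7=6-2=4
CMP r7, #0  (cmp 4,0)
BNE start: taken
LDR r4, [r5] → r4=M[4]=14
OR r3, r3, r4 → r3=11|14=15
LSL r4, r4, #1 → r4=14<<1=28
ADD r5, r5, #4 → r5=4+4=8
SUB r7, r7, #2 → r7=4-2=2
CMP r7, #0  (cmp 2,0)
BNE start: taken
LDR r4, [r5] → r4=M[8]=17
OR r3, r3, r4 → r3=15|17=31
LSL r4, r4, #1 → r4=17<<1=34
ADD r5, r5, #4 → r5=8+4=12
SUB r7, r7, #2 → r7=2-2=0
CMP r7, #0  (cmp 0,0)
BNE start: not taken
STR r4, [4] → M[4]=34
halt.

34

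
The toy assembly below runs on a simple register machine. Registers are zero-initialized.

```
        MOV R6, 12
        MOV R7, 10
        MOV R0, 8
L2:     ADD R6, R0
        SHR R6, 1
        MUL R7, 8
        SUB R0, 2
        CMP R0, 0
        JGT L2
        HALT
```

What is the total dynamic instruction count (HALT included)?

R6=12
R7=10
R0=8
R6=12+8=20
R6=20>>1=10
R7=10*8=80
R0=8-2=6
CMP R0, 0  (cmp 6,0)
JGT L2: taken
R6=10+6=16
R6=16>>1=8
R7=80*8=640
R0=6-2=4
CMP R0, 0  (cmp 4,0)
JGT L2: taken
R6=8+4=12
R6=12>>1=6
R7=640*8=5120
R0=4-2=2
CMP R0, 0  (cmp 2,0)
JGT L2: taken
R6=6+2=8
R6=8>>1=4
R7=5120*8=40960
R0=2-2=0
CMP R0, 0  (cmp 0,0)
JGT L2: not taken
halt.
Total executed instructions: 28.

28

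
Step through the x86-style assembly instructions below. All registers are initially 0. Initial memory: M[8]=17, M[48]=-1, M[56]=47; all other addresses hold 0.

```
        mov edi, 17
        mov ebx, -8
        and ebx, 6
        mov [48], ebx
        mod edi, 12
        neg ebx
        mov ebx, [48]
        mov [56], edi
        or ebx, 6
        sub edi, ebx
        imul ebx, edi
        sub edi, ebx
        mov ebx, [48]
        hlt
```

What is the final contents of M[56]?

edi=17
ebx=-8
ebx=(-8)&6=0
mov [48], ebx → M[48]=0
edi=17%12=5
ebx=-(0)=0
ebx=M[48]=0
mov [56], edi → M[56]=5
ebx=0|6=6
edi=5-6=-1
ebx=6*(-1)=-6
edi=(-1)-(-6)=5
ebx=M[48]=0
halt.

5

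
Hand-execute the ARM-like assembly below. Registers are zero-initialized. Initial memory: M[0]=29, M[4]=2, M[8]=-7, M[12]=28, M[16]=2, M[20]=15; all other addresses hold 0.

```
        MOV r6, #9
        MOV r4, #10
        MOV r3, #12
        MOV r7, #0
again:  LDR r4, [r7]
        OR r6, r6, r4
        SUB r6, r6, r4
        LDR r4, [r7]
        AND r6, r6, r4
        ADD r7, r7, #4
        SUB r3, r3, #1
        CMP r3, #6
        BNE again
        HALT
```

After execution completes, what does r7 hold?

after MOV r6, #9: r6=9
after MOV r4, #10: r4=10
after MOV r3, #12: r3=12
after MOV r7, #0: r7=0
after LDR r4, [r7]: r4=M[0]=29
after OR r6, r6, r4: r6=9|29=29
after SUB r6, r6, r4: r6=29-29=0
after LDR r4, [r7]: r4=M[0]=29
after AND r6, r6, r4: r6=0&29=0
after ADD r7, r7, #4: r7=0+4=4
after SUB r3, r3, #1: r3=12-1=11
CMP r3, #6  (cmp 11,6)
BNE again: taken
after LDR r4, [r7]: r4=M[4]=2
after OR r6, r6, r4: r6=0|2=2
after SUB r6, r6, r4: r6=2-2=0
after LDR r4, [r7]: r4=M[4]=2
after AND r6, r6, r4: r6=0&2=0
after ADD r7, r7, #4: r7=4+4=8
after SUB r3, r3, #1: r3=11-1=10
CMP r3, #6  (cmp 10,6)
BNE again: taken
after LDR r4, [r7]: r4=M[8]=-7
after OR r6, r6, r4: r6=0|(-7)=-7
after SUB r6, r6, r4: r6=(-7)-(-7)=0
after LDR r4, [r7]: r4=M[8]=-7
after AND r6, r6, r4: r6=0&(-7)=0
after ADD r7, r7, #4: r7=8+4=12
after SUB r3, r3, #1: r3=10-1=9
CMP r3, #6  (cmp 9,6)
BNE again: taken
after LDR r4, [r7]: r4=M[12]=28
after OR r6, r6, r4: r6=0|28=28
after SUB r6, r6, r4: r6=28-28=0
after LDR r4, [r7]: r4=M[12]=28
after AND r6, r6, r4: r6=0&28=0
after ADD r7, r7, #4: r7=12+4=16
after SUB r3, r3, #1: r3=9-1=8
CMP r3, #6  (cmp 8,6)
BNE again: taken
after LDR r4, [r7]: r4=M[16]=2
after OR r6, r6, r4: r6=0|2=2
after SUB r6, r6, r4: r6=2-2=0
after LDR r4, [r7]: r4=M[16]=2
after AND r6, r6, r4: r6=0&2=0
after ADD r7, r7, #4: r7=16+4=20
after SUB r3, r3, #1: r3=8-1=7
CMP r3, #6  (cmp 7,6)
BNE again: taken
after LDR r4, [r7]: r4=M[20]=15
after OR r6, r6, r4: r6=0|15=15
after SUB r6, r6, r4: r6=15-15=0
after LDR r4, [r7]: r4=M[20]=15
after AND r6, r6, r4: r6=0&15=0
after ADD r7, r7, #4: r7=20+4=24
after SUB r3, r3, #1: r3=7-1=6
CMP r3, #6  (cmp 6,6)
BNE again: not taken
halt.

24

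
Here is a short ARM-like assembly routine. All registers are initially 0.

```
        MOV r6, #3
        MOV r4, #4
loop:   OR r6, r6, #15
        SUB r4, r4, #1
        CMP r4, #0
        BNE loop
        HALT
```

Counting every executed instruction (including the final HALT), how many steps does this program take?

19

r6=3
r4=4
r6=3|15=15
r4=4-1=3
CMP r4, #0  (cmp 3,0)
BNE loop: taken
r6=15|15=15
r4=3-1=2
CMP r4, #0  (cmp 2,0)
BNE loop: taken
r6=15|15=15
r4=2-1=1
CMP r4, #0  (cmp 1,0)
BNE loop: taken
r6=15|15=15
r4=1-1=0
CMP r4, #0  (cmp 0,0)
BNE loop: not taken
halt.
Total executed instructions: 19.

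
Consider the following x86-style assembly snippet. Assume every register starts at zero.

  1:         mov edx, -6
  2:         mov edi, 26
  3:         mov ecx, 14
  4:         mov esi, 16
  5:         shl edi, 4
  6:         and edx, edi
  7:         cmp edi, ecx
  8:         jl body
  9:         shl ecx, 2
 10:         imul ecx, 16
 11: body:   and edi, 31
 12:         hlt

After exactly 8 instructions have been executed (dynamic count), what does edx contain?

416

after mov edx, -6: edx=-6
after mov edi, 26: edi=26
after mov ecx, 14: ecx=14
after mov esi, 16: esi=16
after shl edi, 4: edi=26<<4=416
after and edx, edi: edx=(-6)&416=416
cmp edi, ecx  (cmp 416,14)
jl body: not taken
After step 8: edx = 416.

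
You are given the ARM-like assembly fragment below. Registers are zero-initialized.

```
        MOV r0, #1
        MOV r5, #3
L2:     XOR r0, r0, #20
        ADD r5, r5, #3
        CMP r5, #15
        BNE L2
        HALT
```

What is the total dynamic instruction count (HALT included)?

19

MOV r0, #1 → r0=1
MOV r5, #3 → r5=3
XOR r0, r0, #20 → r0=1^20=21
ADD r5, r5, #3 → r5=3+3=6
CMP r5, #15  (cmp 6,15)
BNE L2: taken
XOR r0, r0, #20 → r0=21^20=1
ADD r5, r5, #3 → r5=6+3=9
CMP r5, #15  (cmp 9,15)
BNE L2: taken
XOR r0, r0, #20 → r0=1^20=21
ADD r5, r5, #3 → r5=9+3=12
CMP r5, #15  (cmp 12,15)
BNE L2: taken
XOR r0, r0, #20 → r0=21^20=1
ADD r5, r5, #3 → r5=12+3=15
CMP r5, #15  (cmp 15,15)
BNE L2: not taken
halt.
Total executed instructions: 19.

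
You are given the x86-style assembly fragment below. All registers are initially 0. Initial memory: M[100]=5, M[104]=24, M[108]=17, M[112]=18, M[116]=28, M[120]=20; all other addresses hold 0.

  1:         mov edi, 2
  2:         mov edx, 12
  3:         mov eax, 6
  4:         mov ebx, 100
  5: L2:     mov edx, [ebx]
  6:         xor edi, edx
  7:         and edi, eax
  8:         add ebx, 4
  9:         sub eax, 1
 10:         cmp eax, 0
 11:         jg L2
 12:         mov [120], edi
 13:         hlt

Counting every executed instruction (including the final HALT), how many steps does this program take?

48

edi=2
edx=12
eax=6
ebx=100
edx=M[100]=5
edi=2^5=7
edi=7&6=6
ebx=100+4=104
eax=6-1=5
cmp eax, 0  (cmp 5,0)
jg L2: taken
edx=M[104]=24
edi=6^24=30
edi=30&5=4
ebx=104+4=108
eax=5-1=4
cmp eax, 0  (cmp 4,0)
jg L2: taken
edx=M[108]=17
edi=4^17=21
edi=21&4=4
ebx=108+4=112
eax=4-1=3
cmp eax, 0  (cmp 3,0)
jg L2: taken
edx=M[112]=18
edi=4^18=22
edi=22&3=2
ebx=112+4=116
eax=3-1=2
cmp eax, 0  (cmp 2,0)
jg L2: taken
edx=M[116]=28
edi=2^28=30
edi=30&2=2
ebx=116+4=120
eax=2-1=1
cmp eax, 0  (cmp 1,0)
jg L2: taken
edx=M[120]=20
edi=2^20=22
edi=22&1=0
ebx=120+4=124
eax=1-1=0
cmp eax, 0  (cmp 0,0)
jg L2: not taken
mov [120], edi → M[120]=0
halt.
Total executed instructions: 48.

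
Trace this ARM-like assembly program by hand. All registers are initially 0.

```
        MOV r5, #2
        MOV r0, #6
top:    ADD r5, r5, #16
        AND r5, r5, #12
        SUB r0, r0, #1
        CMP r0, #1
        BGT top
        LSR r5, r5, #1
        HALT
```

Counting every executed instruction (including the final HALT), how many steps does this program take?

29

after MOV r5, #2: r5=2
after MOV r0, #6: r0=6
after ADD r5, r5, #16: r5=2+16=18
after AND r5, r5, #12: r5=18&12=0
after SUB r0, r0, #1: r0=6-1=5
CMP r0, #1  (cmp 5,1)
BGT top: taken
after ADD r5, r5, #16: r5=0+16=16
after AND r5, r5, #12: r5=16&12=0
after SUB r0, r0, #1: r0=5-1=4
CMP r0, #1  (cmp 4,1)
BGT top: taken
after ADD r5, r5, #16: r5=0+16=16
after AND r5, r5, #12: r5=16&12=0
after SUB r0, r0, #1: r0=4-1=3
CMP r0, #1  (cmp 3,1)
BGT top: taken
after ADD r5, r5, #16: r5=0+16=16
after AND r5, r5, #12: r5=16&12=0
after SUB r0, r0, #1: r0=3-1=2
CMP r0, #1  (cmp 2,1)
BGT top: taken
after ADD r5, r5, #16: r5=0+16=16
after AND r5, r5, #12: r5=16&12=0
after SUB r0, r0, #1: r0=2-1=1
CMP r0, #1  (cmp 1,1)
BGT top: not taken
after LSR r5, r5, #1: r5=0>>1=0
halt.
Total executed instructions: 29.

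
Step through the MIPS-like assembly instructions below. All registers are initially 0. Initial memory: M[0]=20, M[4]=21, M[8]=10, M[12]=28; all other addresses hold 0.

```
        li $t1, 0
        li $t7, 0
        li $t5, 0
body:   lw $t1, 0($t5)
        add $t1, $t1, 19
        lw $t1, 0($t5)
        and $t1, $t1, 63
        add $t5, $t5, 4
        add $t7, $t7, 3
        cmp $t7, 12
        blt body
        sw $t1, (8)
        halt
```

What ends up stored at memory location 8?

28

li $t1, 0 → $t1=0
li $t7, 0 → $t7=0
li $t5, 0 → $t5=0
lw $t1, 0($t5) → $t1=M[0]=20
add $t1, $t1, 19 → $t1=20+19=39
lw $t1, 0($t5) → $t1=M[0]=20
and $t1, $t1, 63 → $t1=20&63=20
add $t5, $t5, 4 → $t5=0+4=4
add $t7, $t7, 3 → $t7=0+3=3
cmp $t7, 12  (cmp 3,12)
blt body: taken
lw $t1, 0($t5) → $t1=M[4]=21
add $t1, $t1, 19 → $t1=21+19=40
lw $t1, 0($t5) → $t1=M[4]=21
and $t1, $t1, 63 → $t1=21&63=21
add $t5, $t5, 4 → $t5=4+4=8
add $t7, $t7, 3 → $t7=3+3=6
cmp $t7, 12  (cmp 6,12)
blt body: taken
lw $t1, 0($t5) → $t1=M[8]=10
add $t1, $t1, 19 → $t1=10+19=29
lw $t1, 0($t5) → $t1=M[8]=10
and $t1, $t1, 63 → $t1=10&63=10
add $t5, $t5, 4 → $t5=8+4=12
add $t7, $t7, 3 → $t7=6+3=9
cmp $t7, 12  (cmp 9,12)
blt body: taken
lw $t1, 0($t5) → $t1=M[12]=28
add $t1, $t1, 19 → $t1=28+19=47
lw $t1, 0($t5) → $t1=M[12]=28
and $t1, $t1, 63 → $t1=28&63=28
add $t5, $t5, 4 → $t5=12+4=16
add $t7, $t7, 3 → $t7=9+3=12
cmp $t7, 12  (cmp 12,12)
blt body: not taken
sw $t1, (8) → M[8]=28
halt.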